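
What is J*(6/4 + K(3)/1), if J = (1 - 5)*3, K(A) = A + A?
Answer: -90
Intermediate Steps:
K(A) = 2*A
J = -12 (J = -4*3 = -12)
J*(6/4 + K(3)/1) = -12*(6/4 + (2*3)/1) = -12*(6*(1/4) + 6*1) = -12*(3/2 + 6) = -12*15/2 = -90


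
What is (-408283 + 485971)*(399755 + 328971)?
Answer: 56613265488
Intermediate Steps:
(-408283 + 485971)*(399755 + 328971) = 77688*728726 = 56613265488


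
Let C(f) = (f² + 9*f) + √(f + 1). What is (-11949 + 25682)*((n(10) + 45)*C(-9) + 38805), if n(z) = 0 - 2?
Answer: 532909065 + 1181038*I*√2 ≈ 5.3291e+8 + 1.6702e+6*I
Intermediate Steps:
n(z) = -2
C(f) = f² + √(1 + f) + 9*f (C(f) = (f² + 9*f) + √(1 + f) = f² + √(1 + f) + 9*f)
(-11949 + 25682)*((n(10) + 45)*C(-9) + 38805) = (-11949 + 25682)*((-2 + 45)*((-9)² + √(1 - 9) + 9*(-9)) + 38805) = 13733*(43*(81 + √(-8) - 81) + 38805) = 13733*(43*(81 + 2*I*√2 - 81) + 38805) = 13733*(43*(2*I*√2) + 38805) = 13733*(86*I*√2 + 38805) = 13733*(38805 + 86*I*√2) = 532909065 + 1181038*I*√2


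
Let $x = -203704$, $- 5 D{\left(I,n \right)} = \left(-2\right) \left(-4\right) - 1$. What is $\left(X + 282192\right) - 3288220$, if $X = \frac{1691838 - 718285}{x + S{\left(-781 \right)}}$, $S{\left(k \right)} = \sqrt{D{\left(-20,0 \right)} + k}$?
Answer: $- \frac{77960183314501167}{25934575249} - \frac{973553 i \sqrt{4890}}{103738300996} \approx -3.006 \cdot 10^{6} - 0.00065626 i$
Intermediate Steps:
$D{\left(I,n \right)} = - \frac{7}{5}$ ($D{\left(I,n \right)} = - \frac{\left(-2\right) \left(-4\right) - 1}{5} = - \frac{8 - 1}{5} = \left(- \frac{1}{5}\right) 7 = - \frac{7}{5}$)
$S{\left(k \right)} = \sqrt{- \frac{7}{5} + k}$
$X = \frac{973553}{-203704 + \frac{2 i \sqrt{4890}}{5}}$ ($X = \frac{1691838 - 718285}{-203704 + \frac{\sqrt{-35 + 25 \left(-781\right)}}{5}} = \frac{973553}{-203704 + \frac{\sqrt{-35 - 19525}}{5}} = \frac{973553}{-203704 + \frac{\sqrt{-19560}}{5}} = \frac{973553}{-203704 + \frac{2 i \sqrt{4890}}{5}} \approx -4.7793 - 0.00065626 i$)
$\left(X + 282192\right) - 3288220 = \left(\left(- \frac{123947900195}{25934575249} - \frac{973553 i \sqrt{4890}}{103738300996}\right) + 282192\right) - 3288220 = \left(\frac{7318405710765613}{25934575249} - \frac{973553 i \sqrt{4890}}{103738300996}\right) - 3288220 = - \frac{77960183314501167}{25934575249} - \frac{973553 i \sqrt{4890}}{103738300996}$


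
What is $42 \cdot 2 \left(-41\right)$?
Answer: $-3444$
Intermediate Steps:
$42 \cdot 2 \left(-41\right) = 84 \left(-41\right) = -3444$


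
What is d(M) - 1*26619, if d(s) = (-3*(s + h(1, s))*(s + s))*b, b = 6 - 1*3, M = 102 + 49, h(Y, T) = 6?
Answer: -453345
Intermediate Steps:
M = 151
b = 3 (b = 6 - 3 = 3)
d(s) = -18*s*(6 + s) (d(s) = -3*(s + 6)*(s + s)*3 = -3*(6 + s)*2*s*3 = -6*s*(6 + s)*3 = -18*s*(6 + s))
d(M) - 1*26619 = -18*151*(6 + 151) - 1*26619 = -18*151*157 - 26619 = -426726 - 26619 = -453345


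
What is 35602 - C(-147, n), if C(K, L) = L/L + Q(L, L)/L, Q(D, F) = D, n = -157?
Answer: 35600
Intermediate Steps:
C(K, L) = 2 (C(K, L) = L/L + L/L = 1 + 1 = 2)
35602 - C(-147, n) = 35602 - 1*2 = 35602 - 2 = 35600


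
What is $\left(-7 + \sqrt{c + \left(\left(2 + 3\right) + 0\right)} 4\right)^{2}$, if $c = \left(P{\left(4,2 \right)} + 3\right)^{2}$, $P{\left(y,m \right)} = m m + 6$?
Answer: $2833 - 56 \sqrt{174} \approx 2094.3$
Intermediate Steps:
$P{\left(y,m \right)} = 6 + m^{2}$ ($P{\left(y,m \right)} = m^{2} + 6 = 6 + m^{2}$)
$c = 169$ ($c = \left(\left(6 + 2^{2}\right) + 3\right)^{2} = \left(\left(6 + 4\right) + 3\right)^{2} = \left(10 + 3\right)^{2} = 13^{2} = 169$)
$\left(-7 + \sqrt{c + \left(\left(2 + 3\right) + 0\right)} 4\right)^{2} = \left(-7 + \sqrt{169 + \left(\left(2 + 3\right) + 0\right)} 4\right)^{2} = \left(-7 + \sqrt{169 + \left(5 + 0\right)} 4\right)^{2} = \left(-7 + \sqrt{169 + 5} \cdot 4\right)^{2} = \left(-7 + \sqrt{174} \cdot 4\right)^{2} = \left(-7 + 4 \sqrt{174}\right)^{2}$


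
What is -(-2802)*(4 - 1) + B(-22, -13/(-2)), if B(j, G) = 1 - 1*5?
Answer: 8402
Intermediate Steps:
B(j, G) = -4 (B(j, G) = 1 - 5 = -4)
-(-2802)*(4 - 1) + B(-22, -13/(-2)) = -(-2802)*(4 - 1) - 4 = -(-2802)*3 - 4 = -467*(-18) - 4 = 8406 - 4 = 8402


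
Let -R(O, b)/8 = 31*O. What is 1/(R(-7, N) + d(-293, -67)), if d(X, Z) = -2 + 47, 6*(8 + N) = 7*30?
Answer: 1/1781 ≈ 0.00056148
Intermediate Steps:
N = 27 (N = -8 + (7*30)/6 = -8 + (1/6)*210 = -8 + 35 = 27)
d(X, Z) = 45
R(O, b) = -248*O
1/(R(-7, N) + d(-293, -67)) = 1/(-248*(-7) + 45) = 1/(1736 + 45) = 1/1781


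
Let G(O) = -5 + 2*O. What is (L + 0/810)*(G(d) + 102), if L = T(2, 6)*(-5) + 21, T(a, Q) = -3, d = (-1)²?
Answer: 3564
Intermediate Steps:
d = 1
L = 36 (L = -3*(-5) + 21 = 15 + 21 = 36)
(L + 0/810)*(G(d) + 102) = (36 + 0/810)*((-5 + 2*1) + 102) = (36 + 0*(1/810))*((-5 + 2) + 102) = (36 + 0)*(-3 + 102) = 36*99 = 3564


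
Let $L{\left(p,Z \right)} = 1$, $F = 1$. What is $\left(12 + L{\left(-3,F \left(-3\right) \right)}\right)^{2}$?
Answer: $169$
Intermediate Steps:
$\left(12 + L{\left(-3,F \left(-3\right) \right)}\right)^{2} = \left(12 + 1\right)^{2} = 13^{2} = 169$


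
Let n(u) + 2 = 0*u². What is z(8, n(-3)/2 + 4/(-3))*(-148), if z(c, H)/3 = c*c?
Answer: -28416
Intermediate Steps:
n(u) = -2 (n(u) = -2 + 0*u² = -2 + 0 = -2)
z(c, H) = 3*c² (z(c, H) = 3*(c*c) = 3*c²)
z(8, n(-3)/2 + 4/(-3))*(-148) = (3*8²)*(-148) = (3*64)*(-148) = 192*(-148) = -28416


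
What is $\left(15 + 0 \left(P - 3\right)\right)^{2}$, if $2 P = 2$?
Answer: $225$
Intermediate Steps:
$P = 1$ ($P = \frac{1}{2} \cdot 2 = 1$)
$\left(15 + 0 \left(P - 3\right)\right)^{2} = \left(15 + 0 \left(1 - 3\right)\right)^{2} = \left(15 + 0 \left(-2\right)\right)^{2} = \left(15 + 0\right)^{2} = 15^{2} = 225$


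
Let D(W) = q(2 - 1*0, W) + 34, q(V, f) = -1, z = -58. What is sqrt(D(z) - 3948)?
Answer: 3*I*sqrt(435) ≈ 62.57*I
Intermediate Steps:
D(W) = 33 (D(W) = -1 + 34 = 33)
sqrt(D(z) - 3948) = sqrt(33 - 3948) = sqrt(-3915) = 3*I*sqrt(435)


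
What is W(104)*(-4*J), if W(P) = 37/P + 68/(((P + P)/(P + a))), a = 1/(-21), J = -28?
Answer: 149998/39 ≈ 3846.1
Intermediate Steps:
a = -1/21 ≈ -0.047619
W(P) = 37/P + 34*(-1/21 + P)/P (W(P) = 37/P + 68/(((P + P)/(P - 1/21))) = 37/P + 68/(((2*P)/(-1/21 + P))) = 37/P + 68/((2*P/(-1/21 + P))) = 37/P + 68*((-1/21 + P)/(2*P)) = 37/P + 34*(-1/21 + P)/P)
W(104)*(-4*J) = (34 + (743/21)/104)*(-4*(-28)) = (34 + (743/21)*(1/104))*112 = (34 + 743/2184)*112 = (74999/2184)*112 = 149998/39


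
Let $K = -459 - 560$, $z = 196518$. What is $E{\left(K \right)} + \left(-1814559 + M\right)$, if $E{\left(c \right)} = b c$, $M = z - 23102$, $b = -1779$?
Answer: $171658$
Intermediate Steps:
$K = -1019$
$M = 173416$ ($M = 196518 - 23102 = 173416$)
$E{\left(c \right)} = - 1779 c$
$E{\left(K \right)} + \left(-1814559 + M\right) = \left(-1779\right) \left(-1019\right) + \left(-1814559 + 173416\right) = 1812801 - 1641143 = 171658$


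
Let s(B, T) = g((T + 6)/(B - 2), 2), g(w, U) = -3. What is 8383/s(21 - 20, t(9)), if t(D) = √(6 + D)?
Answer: -8383/3 ≈ -2794.3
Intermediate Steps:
s(B, T) = -3
8383/s(21 - 20, t(9)) = 8383/(-3) = 8383*(-⅓) = -8383/3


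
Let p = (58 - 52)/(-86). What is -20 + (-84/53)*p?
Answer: -45328/2279 ≈ -19.889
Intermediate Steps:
p = -3/43 (p = 6*(-1/86) = -3/43 ≈ -0.069767)
-20 + (-84/53)*p = -20 - 84/53*(-3/43) = -20 + 252/2279 = -45328/2279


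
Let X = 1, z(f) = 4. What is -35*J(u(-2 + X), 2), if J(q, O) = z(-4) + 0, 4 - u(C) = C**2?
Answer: -140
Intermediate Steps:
u(C) = 4 - C**2
J(q, O) = 4 (J(q, O) = 4 + 0 = 4)
-35*J(u(-2 + X), 2) = -35*4 = -140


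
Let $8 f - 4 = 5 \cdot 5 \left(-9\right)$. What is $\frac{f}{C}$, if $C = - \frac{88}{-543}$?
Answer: $- \frac{120003}{704} \approx -170.46$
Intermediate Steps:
$f = - \frac{221}{8}$ ($f = \frac{1}{2} + \frac{5 \cdot 5 \left(-9\right)}{8} = \frac{1}{2} + \frac{25 \left(-9\right)}{8} = \frac{1}{2} + \frac{1}{8} \left(-225\right) = \frac{1}{2} - \frac{225}{8} = - \frac{221}{8} \approx -27.625$)
$C = \frac{88}{543}$ ($C = \left(-88\right) \left(- \frac{1}{543}\right) = \frac{88}{543} \approx 0.16206$)
$\frac{f}{C} = - \frac{221}{8 \cdot \frac{88}{543}} = \left(- \frac{221}{8}\right) \frac{543}{88} = - \frac{120003}{704}$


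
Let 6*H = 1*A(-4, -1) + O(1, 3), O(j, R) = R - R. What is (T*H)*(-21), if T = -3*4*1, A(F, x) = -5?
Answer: -210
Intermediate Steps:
O(j, R) = 0
T = -12 (T = -12*1 = -12)
H = -⅚ (H = (1*(-5) + 0)/6 = (-5 + 0)/6 = (⅙)*(-5) = -⅚ ≈ -0.83333)
(T*H)*(-21) = -12*(-⅚)*(-21) = 10*(-21) = -210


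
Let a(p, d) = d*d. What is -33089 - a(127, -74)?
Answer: -38565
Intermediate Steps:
a(p, d) = d²
-33089 - a(127, -74) = -33089 - 1*(-74)² = -33089 - 1*5476 = -33089 - 5476 = -38565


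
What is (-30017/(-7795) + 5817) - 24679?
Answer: -146999273/7795 ≈ -18858.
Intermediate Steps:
(-30017/(-7795) + 5817) - 24679 = (-30017*(-1/7795) + 5817) - 24679 = (30017/7795 + 5817) - 24679 = 45373532/7795 - 24679 = -146999273/7795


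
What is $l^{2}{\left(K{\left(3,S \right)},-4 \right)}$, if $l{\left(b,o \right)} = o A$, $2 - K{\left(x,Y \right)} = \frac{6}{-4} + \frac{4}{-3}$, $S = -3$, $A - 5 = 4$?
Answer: $1296$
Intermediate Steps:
$A = 9$ ($A = 5 + 4 = 9$)
$K{\left(x,Y \right)} = \frac{29}{6}$ ($K{\left(x,Y \right)} = 2 - \left(\frac{6}{-4} + \frac{4}{-3}\right) = 2 - \left(6 \left(- \frac{1}{4}\right) + 4 \left(- \frac{1}{3}\right)\right) = 2 - \left(- \frac{3}{2} - \frac{4}{3}\right) = 2 - - \frac{17}{6} = 2 + \frac{17}{6} = \frac{29}{6}$)
$l{\left(b,o \right)} = 9 o$ ($l{\left(b,o \right)} = o 9 = 9 o$)
$l^{2}{\left(K{\left(3,S \right)},-4 \right)} = \left(9 \left(-4\right)\right)^{2} = \left(-36\right)^{2} = 1296$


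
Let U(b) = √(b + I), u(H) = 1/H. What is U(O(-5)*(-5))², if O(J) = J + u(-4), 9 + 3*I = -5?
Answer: 259/12 ≈ 21.583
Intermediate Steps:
I = -14/3 (I = -3 + (⅓)*(-5) = -3 - 5/3 = -14/3 ≈ -4.6667)
O(J) = -¼ + J (O(J) = J + 1/(-4) = J - ¼ = -¼ + J)
U(b) = √(-14/3 + b) (U(b) = √(b - 14/3) = √(-14/3 + b))
U(O(-5)*(-5))² = (√(-42 + 9*((-¼ - 5)*(-5)))/3)² = (√(-42 + 9*(-21/4*(-5)))/3)² = (√(-42 + 9*(105/4))/3)² = (√(-42 + 945/4)/3)² = (√(777/4)/3)² = ((√777/2)/3)² = (√777/6)² = 259/12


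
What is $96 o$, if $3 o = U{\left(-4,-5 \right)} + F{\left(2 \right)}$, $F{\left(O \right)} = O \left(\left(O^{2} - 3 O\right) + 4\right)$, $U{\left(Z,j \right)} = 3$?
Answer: $224$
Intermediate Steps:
$F{\left(O \right)} = O \left(4 + O^{2} - 3 O\right)$
$o = \frac{7}{3}$ ($o = \frac{3 + 2 \left(4 + 2^{2} - 6\right)}{3} = \frac{3 + 2 \left(4 + 4 - 6\right)}{3} = \frac{3 + 2 \cdot 2}{3} = \frac{3 + 4}{3} = \frac{1}{3} \cdot 7 = \frac{7}{3} \approx 2.3333$)
$96 o = 96 \cdot \frac{7}{3} = 224$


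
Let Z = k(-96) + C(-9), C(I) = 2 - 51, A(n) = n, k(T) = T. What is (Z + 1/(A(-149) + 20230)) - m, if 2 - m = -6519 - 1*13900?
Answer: -412985845/20081 ≈ -20566.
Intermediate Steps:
m = 20421 (m = 2 - (-6519 - 1*13900) = 2 - (-6519 - 13900) = 2 - 1*(-20419) = 2 + 20419 = 20421)
C(I) = -49
Z = -145 (Z = -96 - 49 = -145)
(Z + 1/(A(-149) + 20230)) - m = (-145 + 1/(-149 + 20230)) - 1*20421 = (-145 + 1/20081) - 20421 = -2911744/20081 - 20421 = -412985845/20081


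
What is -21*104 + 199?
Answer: -1985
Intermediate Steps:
-21*104 + 199 = -2184 + 199 = -1985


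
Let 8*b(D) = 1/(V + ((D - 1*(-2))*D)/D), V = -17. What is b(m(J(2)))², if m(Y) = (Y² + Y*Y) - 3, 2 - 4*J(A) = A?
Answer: 1/20736 ≈ 4.8225e-5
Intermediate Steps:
J(A) = ½ - A/4
m(Y) = -3 + 2*Y² (m(Y) = (Y² + Y²) - 3 = 2*Y² - 3 = -3 + 2*Y²)
b(D) = 1/(8*(-15 + D)) (b(D) = 1/(8*(-17 + ((D - 1*(-2))*D)/D)) = 1/(8*(-17 + ((D + 2)*D)/D)) = 1/(8*(-17 + ((2 + D)*D)/D)) = 1/(8*(-17 + (D*(2 + D))/D)) = 1/(8*(-17 + (2 + D))) = 1/(8*(-15 + D)))
b(m(J(2)))² = (1/(8*(-15 + (-3 + 2*(½ - ¼*2)²))))² = (1/(8*(-15 + (-3 + 2*(½ - ½)²))))² = (1/(8*(-15 + (-3 + 2*0²))))² = (1/(8*(-15 + (-3 + 2*0))))² = (1/(8*(-15 + (-3 + 0))))² = (1/(8*(-15 - 3)))² = ((⅛)/(-18))² = ((⅛)*(-1/18))² = (-1/144)² = 1/20736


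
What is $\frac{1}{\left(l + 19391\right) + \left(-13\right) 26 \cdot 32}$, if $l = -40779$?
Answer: $- \frac{1}{32204} \approx -3.1052 \cdot 10^{-5}$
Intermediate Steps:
$\frac{1}{\left(l + 19391\right) + \left(-13\right) 26 \cdot 32} = \frac{1}{\left(-40779 + 19391\right) + \left(-13\right) 26 \cdot 32} = \frac{1}{-21388 - 10816} = \frac{1}{-32204} = - \frac{1}{32204}$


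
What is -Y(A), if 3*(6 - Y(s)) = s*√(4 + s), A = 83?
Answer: -6 + 83*√87/3 ≈ 252.06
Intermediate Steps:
Y(s) = 6 - s*√(4 + s)/3
-Y(A) = -(6 - ⅓*83*√(4 + 83)) = -(6 - ⅓*83*√87) = -(6 - 83*√87/3) = -6 + 83*√87/3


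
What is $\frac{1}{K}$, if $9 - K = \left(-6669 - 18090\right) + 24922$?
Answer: $- \frac{1}{154} \approx -0.0064935$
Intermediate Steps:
$K = -154$ ($K = 9 - \left(\left(-6669 - 18090\right) + 24922\right) = 9 - \left(-24759 + 24922\right) = 9 - 163 = -154$)
$\frac{1}{K} = \frac{1}{-154} = - \frac{1}{154}$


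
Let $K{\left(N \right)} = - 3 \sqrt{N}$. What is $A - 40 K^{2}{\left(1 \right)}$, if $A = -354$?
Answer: $-714$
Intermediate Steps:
$A - 40 K^{2}{\left(1 \right)} = -354 - 40 \left(- 3 \sqrt{1}\right)^{2} = -354 - 40 \left(\left(-3\right) 1\right)^{2} = -354 - 40 \left(-3\right)^{2} = -354 - 360 = -714$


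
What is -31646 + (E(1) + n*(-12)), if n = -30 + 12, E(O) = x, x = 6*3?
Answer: -31412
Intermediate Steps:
x = 18
E(O) = 18
n = -18
-31646 + (E(1) + n*(-12)) = -31646 + (18 - 18*(-12)) = -31646 + (18 + 216) = -31646 + 234 = -31412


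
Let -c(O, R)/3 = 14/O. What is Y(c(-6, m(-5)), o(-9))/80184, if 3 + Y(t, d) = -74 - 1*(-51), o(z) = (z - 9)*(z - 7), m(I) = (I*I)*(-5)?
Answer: -1/3084 ≈ -0.00032425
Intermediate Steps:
m(I) = -5*I² (m(I) = I²*(-5) = -5*I²)
c(O, R) = -42/O
o(z) = (-9 + z)*(-7 + z)
Y(t, d) = -26 (Y(t, d) = -3 + (-74 - 1*(-51)) = -3 + (-74 + 51) = -3 - 23 = -26)
Y(c(-6, m(-5)), o(-9))/80184 = -26/80184 = -26*1/80184 = -1/3084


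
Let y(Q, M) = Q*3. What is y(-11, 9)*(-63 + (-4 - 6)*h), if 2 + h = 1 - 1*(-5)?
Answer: 3399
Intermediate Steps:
y(Q, M) = 3*Q
h = 4 (h = -2 + (1 - 1*(-5)) = -2 + (1 + 5) = -2 + 6 = 4)
y(-11, 9)*(-63 + (-4 - 6)*h) = (3*(-11))*(-63 + (-4 - 6)*4) = -33*(-63 - 10*4) = -33*(-63 - 40) = -33*(-103) = 3399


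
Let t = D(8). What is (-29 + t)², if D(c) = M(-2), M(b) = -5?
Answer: 1156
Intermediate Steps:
D(c) = -5
t = -5
(-29 + t)² = (-29 - 5)² = (-34)² = 1156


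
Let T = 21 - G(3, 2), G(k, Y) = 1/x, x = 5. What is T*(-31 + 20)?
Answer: -1144/5 ≈ -228.80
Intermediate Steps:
G(k, Y) = ⅕ (G(k, Y) = 1/5 = ⅕)
T = 104/5 (T = 21 - 1*⅕ = 21 - ⅕ = 104/5 ≈ 20.800)
T*(-31 + 20) = 104*(-31 + 20)/5 = (104/5)*(-11) = -1144/5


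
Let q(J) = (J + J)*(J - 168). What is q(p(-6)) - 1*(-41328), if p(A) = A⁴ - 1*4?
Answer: 2945744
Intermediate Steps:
p(A) = -4 + A⁴ (p(A) = A⁴ - 4 = -4 + A⁴)
q(J) = 2*J*(-168 + J) (q(J) = (2*J)*(-168 + J) = 2*J*(-168 + J))
q(p(-6)) - 1*(-41328) = 2*(-4 + (-6)⁴)*(-168 + (-4 + (-6)⁴)) - 1*(-41328) = 2*(-4 + 1296)*(-168 + (-4 + 1296)) + 41328 = 2*1292*(-168 + 1292) + 41328 = 2*1292*1124 + 41328 = 2904416 + 41328 = 2945744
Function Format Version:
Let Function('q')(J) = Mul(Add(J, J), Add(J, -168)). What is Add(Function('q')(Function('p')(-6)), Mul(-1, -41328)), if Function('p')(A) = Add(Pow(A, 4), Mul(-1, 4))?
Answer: 2945744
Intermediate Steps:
Function('p')(A) = Add(-4, Pow(A, 4)) (Function('p')(A) = Add(Pow(A, 4), -4) = Add(-4, Pow(A, 4)))
Function('q')(J) = Mul(2, J, Add(-168, J)) (Function('q')(J) = Mul(Mul(2, J), Add(-168, J)) = Mul(2, J, Add(-168, J)))
Add(Function('q')(Function('p')(-6)), Mul(-1, -41328)) = Add(Mul(2, Add(-4, Pow(-6, 4)), Add(-168, Add(-4, Pow(-6, 4)))), Mul(-1, -41328)) = Add(Mul(2, Add(-4, 1296), Add(-168, Add(-4, 1296))), 41328) = Add(Mul(2, 1292, Add(-168, 1292)), 41328) = Add(Mul(2, 1292, 1124), 41328) = Add(2904416, 41328) = 2945744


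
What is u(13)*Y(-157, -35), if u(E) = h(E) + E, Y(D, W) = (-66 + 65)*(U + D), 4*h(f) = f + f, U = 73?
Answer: 1638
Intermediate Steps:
h(f) = f/2 (h(f) = (f + f)/4 = (2*f)/4 = f/2)
Y(D, W) = -73 - D (Y(D, W) = (-66 + 65)*(73 + D) = -(73 + D) = -73 - D)
u(E) = 3*E/2 (u(E) = E/2 + E = 3*E/2)
u(13)*Y(-157, -35) = ((3/2)*13)*(-73 - 1*(-157)) = 39*(-73 + 157)/2 = (39/2)*84 = 1638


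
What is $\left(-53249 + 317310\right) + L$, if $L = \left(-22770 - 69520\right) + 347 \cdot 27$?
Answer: $181140$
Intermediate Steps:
$L = -82921$ ($L = -92290 + 9369 = -82921$)
$\left(-53249 + 317310\right) + L = \left(-53249 + 317310\right) - 82921 = 264061 - 82921 = 181140$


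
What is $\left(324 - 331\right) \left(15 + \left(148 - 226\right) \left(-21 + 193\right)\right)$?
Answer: $93807$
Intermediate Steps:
$\left(324 - 331\right) \left(15 + \left(148 - 226\right) \left(-21 + 193\right)\right) = - 7 \left(15 - 13416\right) = \left(-7\right) \left(-13401\right) = 93807$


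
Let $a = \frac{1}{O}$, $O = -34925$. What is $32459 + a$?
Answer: $\frac{1133630574}{34925} \approx 32459.0$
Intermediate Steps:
$a = - \frac{1}{34925}$ ($a = \frac{1}{-34925} = - \frac{1}{34925} \approx -2.8633 \cdot 10^{-5}$)
$32459 + a = 32459 - \frac{1}{34925} = \frac{1133630574}{34925}$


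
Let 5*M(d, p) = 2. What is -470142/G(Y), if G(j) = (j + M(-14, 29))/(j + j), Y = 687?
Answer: -3229875540/3437 ≈ -9.3974e+5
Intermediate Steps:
M(d, p) = 2/5 (M(d, p) = (1/5)*2 = 2/5)
G(j) = (2/5 + j)/(2*j) (G(j) = (j + 2/5)/(j + j) = (2/5 + j)/((2*j)) = (2/5 + j)*(1/(2*j)) = (2/5 + j)/(2*j))
-470142/G(Y) = -470142*6870/(2 + 5*687) = -470142*6870/(2 + 3435) = -470142/((1/10)*(1/687)*3437) = -470142/3437/6870 = -470142*6870/3437 = -3229875540/3437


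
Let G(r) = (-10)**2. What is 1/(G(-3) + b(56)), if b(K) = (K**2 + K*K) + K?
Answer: 1/6428 ≈ 0.00015557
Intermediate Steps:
b(K) = K + 2*K**2 (b(K) = (K**2 + K**2) + K = 2*K**2 + K = K + 2*K**2)
G(r) = 100
1/(G(-3) + b(56)) = 1/(100 + 56*(1 + 2*56)) = 1/(100 + 56*(1 + 112)) = 1/(100 + 56*113) = 1/(100 + 6328) = 1/6428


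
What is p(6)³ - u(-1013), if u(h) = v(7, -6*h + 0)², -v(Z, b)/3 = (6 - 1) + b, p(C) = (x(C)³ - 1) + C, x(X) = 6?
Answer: -322232140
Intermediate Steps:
p(C) = 215 + C (p(C) = (6³ - 1) + C = (216 - 1) + C = 215 + C)
v(Z, b) = -15 - 3*b (v(Z, b) = -3*((6 - 1) + b) = -3*(5 + b) = -15 - 3*b)
u(h) = (-15 + 18*h)² (u(h) = (-15 - 3*(-6*h + 0))² = (-15 - (-18)*h)² = (-15 + 18*h)²)
p(6)³ - u(-1013) = (215 + 6)³ - 9*(5 - 6*(-1013))² = 221³ - 9*(5 + 6078)² = 10793861 - 9*6083² = 10793861 - 9*37002889 = 10793861 - 1*333026001 = 10793861 - 333026001 = -322232140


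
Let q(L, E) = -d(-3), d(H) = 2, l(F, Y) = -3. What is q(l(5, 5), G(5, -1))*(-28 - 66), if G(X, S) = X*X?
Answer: 188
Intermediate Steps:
G(X, S) = X²
q(L, E) = -2 (q(L, E) = -1*2 = -2)
q(l(5, 5), G(5, -1))*(-28 - 66) = -2*(-28 - 66) = -2*(-94) = 188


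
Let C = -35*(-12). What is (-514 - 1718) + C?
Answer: -1812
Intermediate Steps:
C = 420
(-514 - 1718) + C = (-514 - 1718) + 420 = -2232 + 420 = -1812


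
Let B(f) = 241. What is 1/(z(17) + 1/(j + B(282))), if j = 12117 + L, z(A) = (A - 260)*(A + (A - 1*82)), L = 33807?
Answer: 46165/538468561 ≈ 8.5734e-5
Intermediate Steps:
z(A) = (-260 + A)*(-82 + 2*A) (z(A) = (-260 + A)*(A + (A - 82)) = (-260 + A)*(A + (-82 + A)) = (-260 + A)*(-82 + 2*A))
j = 45924 (j = 12117 + 33807 = 45924)
1/(z(17) + 1/(j + B(282))) = 1/((21320 - 602*17 + 2*17²) + 1/(45924 + 241)) = 1/((21320 - 10234 + 2*289) + 1/46165) = 1/((21320 - 10234 + 578) + 1/46165) = 1/(11664 + 1/46165) = 1/(538468561/46165) = 46165/538468561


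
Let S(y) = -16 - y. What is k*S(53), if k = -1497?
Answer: 103293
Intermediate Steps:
k*S(53) = -1497*(-16 - 1*53) = -1497*(-16 - 53) = -1497*(-69) = 103293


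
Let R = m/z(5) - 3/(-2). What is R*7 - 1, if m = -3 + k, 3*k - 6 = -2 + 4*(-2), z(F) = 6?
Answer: 40/9 ≈ 4.4444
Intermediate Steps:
k = -4/3 (k = 2 + (-2 + 4*(-2))/3 = 2 + (-2 - 8)/3 = 2 + (⅓)*(-10) = 2 - 10/3 = -4/3 ≈ -1.3333)
m = -13/3 (m = -3 - 4/3 = -13/3 ≈ -4.3333)
R = 7/9 (R = -13/3/6 - 3/(-2) = -13/3*⅙ - 3*(-½) = -13/18 + 3/2 = 7/9 ≈ 0.77778)
R*7 - 1 = (7/9)*7 - 1 = 49/9 - 1 = 40/9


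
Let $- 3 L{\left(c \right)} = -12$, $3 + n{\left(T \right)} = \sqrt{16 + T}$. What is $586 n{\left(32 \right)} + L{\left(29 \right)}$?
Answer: $-1754 + 2344 \sqrt{3} \approx 2305.9$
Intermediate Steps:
$n{\left(T \right)} = -3 + \sqrt{16 + T}$
$L{\left(c \right)} = 4$ ($L{\left(c \right)} = \left(- \frac{1}{3}\right) \left(-12\right) = 4$)
$586 n{\left(32 \right)} + L{\left(29 \right)} = 586 \left(-3 + \sqrt{16 + 32}\right) + 4 = 586 \left(-3 + \sqrt{48}\right) + 4 = 586 \left(-3 + 4 \sqrt{3}\right) + 4 = \left(-1758 + 2344 \sqrt{3}\right) + 4 = -1754 + 2344 \sqrt{3}$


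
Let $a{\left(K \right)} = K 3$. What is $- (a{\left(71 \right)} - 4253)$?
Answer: $4040$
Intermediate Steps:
$a{\left(K \right)} = 3 K$
$- (a{\left(71 \right)} - 4253) = - (3 \cdot 71 - 4253) = - (213 - 4253) = \left(-1\right) \left(-4040\right) = 4040$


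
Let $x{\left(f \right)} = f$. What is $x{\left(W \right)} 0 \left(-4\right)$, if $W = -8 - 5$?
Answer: $0$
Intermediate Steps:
$W = -13$
$x{\left(W \right)} 0 \left(-4\right) = - 13 \cdot 0 \left(-4\right) = \left(-13\right) 0 = 0$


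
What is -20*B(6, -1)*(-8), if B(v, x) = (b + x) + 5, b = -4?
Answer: 0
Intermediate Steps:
B(v, x) = 1 + x (B(v, x) = (-4 + x) + 5 = 1 + x)
-20*B(6, -1)*(-8) = -20*(1 - 1)*(-8) = -20*0*(-8) = 0*(-8) = 0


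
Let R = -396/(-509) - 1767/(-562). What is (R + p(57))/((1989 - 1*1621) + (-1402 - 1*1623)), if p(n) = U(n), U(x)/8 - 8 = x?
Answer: -149872115/760056106 ≈ -0.19719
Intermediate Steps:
U(x) = 64 + 8*x
p(n) = 64 + 8*n
R = 1121955/286058 (R = -396*(-1/509) - 1767*(-1/562) = 396/509 + 1767/562 = 1121955/286058 ≈ 3.9221)
(R + p(57))/((1989 - 1*1621) + (-1402 - 1*1623)) = (1121955/286058 + (64 + 8*57))/((1989 - 1*1621) + (-1402 - 1*1623)) = (1121955/286058 + (64 + 456))/((1989 - 1621) + (-1402 - 1623)) = (1121955/286058 + 520)/(368 - 3025) = (149872115/286058)/(-2657) = (149872115/286058)*(-1/2657) = -149872115/760056106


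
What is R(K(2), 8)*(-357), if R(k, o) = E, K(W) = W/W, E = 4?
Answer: -1428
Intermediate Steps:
K(W) = 1
R(k, o) = 4
R(K(2), 8)*(-357) = 4*(-357) = -1428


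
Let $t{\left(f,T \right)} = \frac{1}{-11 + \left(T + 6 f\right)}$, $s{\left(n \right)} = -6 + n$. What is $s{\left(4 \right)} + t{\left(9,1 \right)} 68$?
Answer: $- \frac{5}{11} \approx -0.45455$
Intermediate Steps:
$t{\left(f,T \right)} = \frac{1}{-11 + T + 6 f}$
$s{\left(4 \right)} + t{\left(9,1 \right)} 68 = \left(-6 + 4\right) + \frac{1}{-11 + 1 + 6 \cdot 9} \cdot 68 = -2 + \frac{1}{-11 + 1 + 54} \cdot 68 = -2 + \frac{1}{44} \cdot 68 = -2 + \frac{17}{11} = - \frac{5}{11}$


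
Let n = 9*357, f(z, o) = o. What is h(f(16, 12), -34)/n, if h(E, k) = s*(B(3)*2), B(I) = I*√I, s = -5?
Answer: -10*√3/1071 ≈ -0.016172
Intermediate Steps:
B(I) = I^(3/2)
n = 3213
h(E, k) = -30*√3 (h(E, k) = -5*3^(3/2)*2 = -5*3*√3*2 = -30*√3)
h(f(16, 12), -34)/n = -30*√3/3213 = -30*√3*(1/3213) = -10*√3/1071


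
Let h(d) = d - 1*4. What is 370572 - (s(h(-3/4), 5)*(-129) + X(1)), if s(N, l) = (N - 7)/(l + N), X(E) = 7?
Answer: 364502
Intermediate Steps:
h(d) = -4 + d (h(d) = d - 4 = -4 + d)
s(N, l) = (-7 + N)/(N + l)
370572 - (s(h(-3/4), 5)*(-129) + X(1)) = 370572 - (((-7 + (-4 - 3/4))/((-4 - 3/4) + 5))*(-129) + 7) = 370572 - (((-7 + (-4 - 3*¼))/((-4 - 3*¼) + 5))*(-129) + 7) = 370572 - (((-7 + (-4 - ¾))/((-4 - ¾) + 5))*(-129) + 7) = 370572 - (((-7 - 19/4)/(-19/4 + 5))*(-129) + 7) = 370572 - ((-47/4/(¼))*(-129) + 7) = 370572 - ((4*(-47/4))*(-129) + 7) = 370572 - (-47*(-129) + 7) = 370572 - (6063 + 7) = 370572 - 1*6070 = 370572 - 6070 = 364502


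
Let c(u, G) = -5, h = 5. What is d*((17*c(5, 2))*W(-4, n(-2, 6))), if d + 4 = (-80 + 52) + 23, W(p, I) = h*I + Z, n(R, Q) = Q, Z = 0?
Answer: 22950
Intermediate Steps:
W(p, I) = 5*I (W(p, I) = 5*I + 0 = 5*I)
d = -9 (d = -4 + ((-80 + 52) + 23) = -4 + (-28 + 23) = -4 - 5 = -9)
d*((17*c(5, 2))*W(-4, n(-2, 6))) = -9*17*(-5)*5*6 = -(-765)*30 = -9*(-2550) = 22950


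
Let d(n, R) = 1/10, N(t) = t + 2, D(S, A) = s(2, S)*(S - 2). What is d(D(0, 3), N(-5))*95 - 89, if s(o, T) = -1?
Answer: -159/2 ≈ -79.500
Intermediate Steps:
D(S, A) = 2 - S (D(S, A) = -(S - 2) = -(-2 + S) = 2 - S)
N(t) = 2 + t
d(n, R) = 1/10
d(D(0, 3), N(-5))*95 - 89 = (1/10)*95 - 89 = 19/2 - 89 = -159/2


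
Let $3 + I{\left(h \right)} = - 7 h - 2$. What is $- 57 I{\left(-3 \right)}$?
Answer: $-912$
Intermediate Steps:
$I{\left(h \right)} = -5 - 7 h$ ($I{\left(h \right)} = -3 - \left(2 + 7 h\right) = -5 - 7 h$)
$- 57 I{\left(-3 \right)} = - 57 \left(-5 - -21\right) = - 57 \left(-5 + 21\right) = \left(-57\right) 16 = -912$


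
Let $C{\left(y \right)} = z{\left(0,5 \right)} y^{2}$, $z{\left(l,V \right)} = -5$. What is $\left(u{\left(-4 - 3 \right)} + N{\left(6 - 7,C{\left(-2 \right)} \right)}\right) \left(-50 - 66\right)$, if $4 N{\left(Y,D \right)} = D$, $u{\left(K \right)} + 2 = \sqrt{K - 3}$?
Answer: $812 - 116 i \sqrt{10} \approx 812.0 - 366.82 i$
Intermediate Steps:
$C{\left(y \right)} = - 5 y^{2}$
$u{\left(K \right)} = -2 + \sqrt{-3 + K}$ ($u{\left(K \right)} = -2 + \sqrt{K - 3} = -2 + \sqrt{-3 + K}$)
$N{\left(Y,D \right)} = \frac{D}{4}$
$\left(u{\left(-4 - 3 \right)} + N{\left(6 - 7,C{\left(-2 \right)} \right)}\right) \left(-50 - 66\right) = \left(\left(-2 + \sqrt{-3 - 7}\right) + \frac{\left(-5\right) \left(-2\right)^{2}}{4}\right) \left(-50 - 66\right) = \left(\left(-2 + \sqrt{-3 - 7}\right) + \frac{\left(-5\right) 4}{4}\right) \left(-116\right) = \left(\left(-2 + \sqrt{-10}\right) + \frac{1}{4} \left(-20\right)\right) \left(-116\right) = \left(\left(-2 + i \sqrt{10}\right) - 5\right) \left(-116\right) = \left(-7 + i \sqrt{10}\right) \left(-116\right) = 812 - 116 i \sqrt{10}$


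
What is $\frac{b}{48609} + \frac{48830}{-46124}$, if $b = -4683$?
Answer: $- \frac{431596027}{373673586} \approx -1.155$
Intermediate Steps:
$\frac{b}{48609} + \frac{48830}{-46124} = - \frac{4683}{48609} + \frac{48830}{-46124} = \left(-4683\right) \frac{1}{48609} + 48830 \left(- \frac{1}{46124}\right) = - \frac{1561}{16203} - \frac{24415}{23062} = - \frac{431596027}{373673586}$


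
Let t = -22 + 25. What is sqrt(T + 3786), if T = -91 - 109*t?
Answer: 2*sqrt(842) ≈ 58.034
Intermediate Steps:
t = 3
T = -418 (T = -91 - 109*3 = -91 - 327 = -418)
sqrt(T + 3786) = sqrt(-418 + 3786) = sqrt(3368) = 2*sqrt(842)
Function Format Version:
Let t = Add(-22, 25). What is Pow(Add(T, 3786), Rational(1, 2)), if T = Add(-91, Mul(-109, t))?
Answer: Mul(2, Pow(842, Rational(1, 2))) ≈ 58.034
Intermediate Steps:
t = 3
T = -418 (T = Add(-91, Mul(-109, 3)) = Add(-91, -327) = -418)
Pow(Add(T, 3786), Rational(1, 2)) = Pow(Add(-418, 3786), Rational(1, 2)) = Pow(3368, Rational(1, 2)) = Mul(2, Pow(842, Rational(1, 2)))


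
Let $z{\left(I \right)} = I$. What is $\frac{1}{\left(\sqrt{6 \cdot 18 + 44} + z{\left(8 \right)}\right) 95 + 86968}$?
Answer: $\frac{10966}{961853773} - \frac{95 \sqrt{38}}{3847415092} \approx 1.1249 \cdot 10^{-5}$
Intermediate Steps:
$\frac{1}{\left(\sqrt{6 \cdot 18 + 44} + z{\left(8 \right)}\right) 95 + 86968} = \frac{1}{\left(\sqrt{6 \cdot 18 + 44} + 8\right) 95 + 86968} = \frac{1}{\left(\sqrt{108 + 44} + 8\right) 95 + 86968} = \frac{1}{\left(\sqrt{152} + 8\right) 95 + 86968} = \frac{1}{\left(2 \sqrt{38} + 8\right) 95 + 86968} = \frac{1}{\left(8 + 2 \sqrt{38}\right) 95 + 86968} = \frac{1}{\left(760 + 190 \sqrt{38}\right) + 86968} = \frac{1}{87728 + 190 \sqrt{38}}$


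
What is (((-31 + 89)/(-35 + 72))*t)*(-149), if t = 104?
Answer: -898768/37 ≈ -24291.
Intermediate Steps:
(((-31 + 89)/(-35 + 72))*t)*(-149) = (((-31 + 89)/(-35 + 72))*104)*(-149) = ((58/37)*104)*(-149) = (6032/37)*(-149) = -898768/37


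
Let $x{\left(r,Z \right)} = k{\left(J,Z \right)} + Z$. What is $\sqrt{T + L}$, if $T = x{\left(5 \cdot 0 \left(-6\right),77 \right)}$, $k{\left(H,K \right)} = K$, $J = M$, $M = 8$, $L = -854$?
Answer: $10 i \sqrt{7} \approx 26.458 i$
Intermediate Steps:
$J = 8$
$x{\left(r,Z \right)} = 2 Z$ ($x{\left(r,Z \right)} = Z + Z = 2 Z$)
$T = 154$ ($T = 2 \cdot 77 = 154$)
$\sqrt{T + L} = \sqrt{154 - 854} = \sqrt{-700} = 10 i \sqrt{7}$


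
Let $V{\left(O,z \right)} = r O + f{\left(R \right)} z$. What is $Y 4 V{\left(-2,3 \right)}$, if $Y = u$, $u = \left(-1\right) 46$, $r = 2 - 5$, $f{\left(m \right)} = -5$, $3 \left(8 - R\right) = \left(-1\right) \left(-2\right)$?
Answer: $1656$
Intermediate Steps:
$R = \frac{22}{3}$ ($R = 8 - \frac{\left(-1\right) \left(-2\right)}{3} = 8 - \frac{2}{3} = \frac{22}{3} \approx 7.3333$)
$r = -3$
$u = -46$
$Y = -46$
$V{\left(O,z \right)} = - 5 z - 3 O$ ($V{\left(O,z \right)} = - 3 O - 5 z = - 5 z - 3 O$)
$Y 4 V{\left(-2,3 \right)} = \left(-46\right) 4 \left(\left(-5\right) 3 - -6\right) = - 184 \left(-15 + 6\right) = \left(-184\right) \left(-9\right) = 1656$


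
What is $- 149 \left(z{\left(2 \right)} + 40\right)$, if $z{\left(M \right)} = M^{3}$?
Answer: $-7152$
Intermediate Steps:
$- 149 \left(z{\left(2 \right)} + 40\right) = - 149 \left(2^{3} + 40\right) = - 149 \left(8 + 40\right) = \left(-149\right) 48 = -7152$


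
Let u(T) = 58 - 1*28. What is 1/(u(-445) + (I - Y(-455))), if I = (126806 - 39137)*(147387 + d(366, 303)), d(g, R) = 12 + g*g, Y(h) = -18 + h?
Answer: 1/24666111998 ≈ 4.0541e-11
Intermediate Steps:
d(g, R) = 12 + g**2
u(T) = 30 (u(T) = 58 - 28 = 30)
I = 24666111495 (I = (126806 - 39137)*(147387 + (12 + 366**2)) = 87669*(147387 + (12 + 133956)) = 87669*(147387 + 133968) = 87669*281355 = 24666111495)
1/(u(-445) + (I - Y(-455))) = 1/(30 + (24666111495 - (-18 - 455))) = 1/(30 + (24666111495 - 1*(-473))) = 1/(30 + (24666111495 + 473)) = 1/(30 + 24666111968) = 1/24666111998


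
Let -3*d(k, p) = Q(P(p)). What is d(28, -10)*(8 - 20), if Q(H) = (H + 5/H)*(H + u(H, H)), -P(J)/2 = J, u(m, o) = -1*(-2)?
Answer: 1782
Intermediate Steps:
u(m, o) = 2
P(J) = -2*J
Q(H) = (2 + H)*(H + 5/H) (Q(H) = (H + 5/H)*(H + 2) = (H + 5/H)*(2 + H) = (2 + H)*(H + 5/H))
d(k, p) = -5/3 - 4*p**2/3 + 4*p/3 + 5/(3*p) (d(k, p) = -(5 + (-2*p)**2 + 2*(-2*p) + 10/((-2*p)))/3 = -(5 + 4*p**2 - 4*p + 10*(-1/(2*p)))/3 = -(5 + 4*p**2 - 4*p - 5/p)/3 = -(5 - 5/p - 4*p + 4*p**2)/3 = -5/3 - 4*p**2/3 + 4*p/3 + 5/(3*p))
d(28, -10)*(8 - 20) = ((1/3)*(5 - 1*(-10)*(5 - 4*(-10) + 4*(-10)**2))/(-10))*(8 - 20) = ((1/3)*(-1/10)*(5 - 1*(-10)*(5 + 40 + 4*100)))*(-12) = ((1/3)*(-1/10)*(5 - 1*(-10)*(5 + 40 + 400)))*(-12) = ((1/3)*(-1/10)*(5 - 1*(-10)*445))*(-12) = ((1/3)*(-1/10)*(5 + 4450))*(-12) = ((1/3)*(-1/10)*4455)*(-12) = -297/2*(-12) = 1782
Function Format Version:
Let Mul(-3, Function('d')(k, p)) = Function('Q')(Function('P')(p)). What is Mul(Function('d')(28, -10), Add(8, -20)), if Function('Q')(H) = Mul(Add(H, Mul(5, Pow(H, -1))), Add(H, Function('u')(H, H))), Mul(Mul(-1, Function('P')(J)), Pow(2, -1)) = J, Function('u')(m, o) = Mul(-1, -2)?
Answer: 1782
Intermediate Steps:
Function('u')(m, o) = 2
Function('P')(J) = Mul(-2, J)
Function('Q')(H) = Mul(Add(2, H), Add(H, Mul(5, Pow(H, -1)))) (Function('Q')(H) = Mul(Add(H, Mul(5, Pow(H, -1))), Add(H, 2)) = Mul(Add(H, Mul(5, Pow(H, -1))), Add(2, H)) = Mul(Add(2, H), Add(H, Mul(5, Pow(H, -1)))))
Function('d')(k, p) = Add(Rational(-5, 3), Mul(Rational(-4, 3), Pow(p, 2)), Mul(Rational(4, 3), p), Mul(Rational(5, 3), Pow(p, -1))) (Function('d')(k, p) = Mul(Rational(-1, 3), Add(5, Pow(Mul(-2, p), 2), Mul(2, Mul(-2, p)), Mul(10, Pow(Mul(-2, p), -1)))) = Mul(Rational(-1, 3), Add(5, Mul(4, Pow(p, 2)), Mul(-4, p), Mul(10, Mul(Rational(-1, 2), Pow(p, -1))))) = Mul(Rational(-1, 3), Add(5, Mul(4, Pow(p, 2)), Mul(-4, p), Mul(-5, Pow(p, -1)))) = Mul(Rational(-1, 3), Add(5, Mul(-5, Pow(p, -1)), Mul(-4, p), Mul(4, Pow(p, 2)))) = Add(Rational(-5, 3), Mul(Rational(-4, 3), Pow(p, 2)), Mul(Rational(4, 3), p), Mul(Rational(5, 3), Pow(p, -1))))
Mul(Function('d')(28, -10), Add(8, -20)) = Mul(Mul(Rational(1, 3), Pow(-10, -1), Add(5, Mul(-1, -10, Add(5, Mul(-4, -10), Mul(4, Pow(-10, 2)))))), Add(8, -20)) = Mul(Mul(Rational(1, 3), Rational(-1, 10), Add(5, Mul(-1, -10, Add(5, 40, Mul(4, 100))))), -12) = Mul(Mul(Rational(1, 3), Rational(-1, 10), Add(5, Mul(-1, -10, Add(5, 40, 400)))), -12) = Mul(Mul(Rational(1, 3), Rational(-1, 10), Add(5, Mul(-1, -10, 445))), -12) = Mul(Mul(Rational(1, 3), Rational(-1, 10), Add(5, 4450)), -12) = Mul(Mul(Rational(1, 3), Rational(-1, 10), 4455), -12) = Mul(Rational(-297, 2), -12) = 1782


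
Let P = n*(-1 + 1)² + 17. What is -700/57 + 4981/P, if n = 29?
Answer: 16001/57 ≈ 280.72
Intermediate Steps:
P = 17 (P = 29*(-1 + 1)² + 17 = 29*0² + 17 = 29*0 + 17 = 0 + 17 = 17)
-700/57 + 4981/P = -700/57 + 4981/17 = -700*1/57 + 4981*(1/17) = -700/57 + 293 = 16001/57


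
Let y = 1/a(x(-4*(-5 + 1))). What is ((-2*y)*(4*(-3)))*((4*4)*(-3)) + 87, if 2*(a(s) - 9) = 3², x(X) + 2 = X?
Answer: 5/3 ≈ 1.6667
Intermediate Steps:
x(X) = -2 + X
a(s) = 27/2 (a(s) = 9 + (½)*3² = 9 + (½)*9 = 9 + 9/2 = 27/2)
y = 2/27 (y = 1/(27/2) = 2/27 ≈ 0.074074)
((-2*y)*(4*(-3)))*((4*4)*(-3)) + 87 = ((-2*2/27)*(4*(-3)))*((4*4)*(-3)) + 87 = (-4/27*(-12))*(16*(-3)) + 87 = (16/9)*(-48) + 87 = -256/3 + 87 = 5/3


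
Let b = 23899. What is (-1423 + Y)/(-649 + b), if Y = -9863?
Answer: -1881/3875 ≈ -0.48542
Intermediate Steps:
(-1423 + Y)/(-649 + b) = (-1423 - 9863)/(-649 + 23899) = -11286/23250 = -11286*1/23250 = -1881/3875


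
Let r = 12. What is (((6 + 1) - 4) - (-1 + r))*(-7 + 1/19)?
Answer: 1056/19 ≈ 55.579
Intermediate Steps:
(((6 + 1) - 4) - (-1 + r))*(-7 + 1/19) = (((6 + 1) - 4) - (-1 + 12))*(-7 + 1/19) = ((7 - 4) - 1*11)*(-7 + 1/19) = (3 - 11)*(-132/19) = -8*(-132/19) = 1056/19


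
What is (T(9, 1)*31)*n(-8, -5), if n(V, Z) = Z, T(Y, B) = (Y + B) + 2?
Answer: -1860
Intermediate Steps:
T(Y, B) = 2 + B + Y (T(Y, B) = (B + Y) + 2 = 2 + B + Y)
(T(9, 1)*31)*n(-8, -5) = ((2 + 1 + 9)*31)*(-5) = (12*31)*(-5) = 372*(-5) = -1860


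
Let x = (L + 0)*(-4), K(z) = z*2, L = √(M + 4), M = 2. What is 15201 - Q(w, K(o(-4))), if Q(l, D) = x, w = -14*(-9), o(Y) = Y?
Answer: 15201 + 4*√6 ≈ 15211.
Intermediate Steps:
L = √6 (L = √(2 + 4) = √6 ≈ 2.4495)
K(z) = 2*z
w = 126
x = -4*√6 (x = (√6 + 0)*(-4) = √6*(-4) = -4*√6 ≈ -9.7980)
Q(l, D) = -4*√6
15201 - Q(w, K(o(-4))) = 15201 - (-4)*√6 = 15201 + 4*√6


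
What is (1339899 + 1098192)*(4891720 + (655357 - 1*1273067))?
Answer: 10420425314910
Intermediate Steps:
(1339899 + 1098192)*(4891720 + (655357 - 1*1273067)) = 2438091*(4891720 + (655357 - 1273067)) = 2438091*(4891720 - 617710) = 2438091*4274010 = 10420425314910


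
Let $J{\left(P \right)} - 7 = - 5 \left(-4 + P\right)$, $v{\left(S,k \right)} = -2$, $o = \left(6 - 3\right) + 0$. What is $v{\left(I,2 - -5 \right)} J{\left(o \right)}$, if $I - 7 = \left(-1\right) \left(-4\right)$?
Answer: $-24$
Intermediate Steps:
$o = 3$ ($o = 3 + 0 = 3$)
$I = 11$ ($I = 7 - -4 = 7 + 4 = 11$)
$J{\left(P \right)} = 27 - 5 P$ ($J{\left(P \right)} = 7 - 5 \left(-4 + P\right) = 7 - \left(-20 + 5 P\right) = 27 - 5 P$)
$v{\left(I,2 - -5 \right)} J{\left(o \right)} = - 2 \left(27 - 15\right) = \left(-2\right) 12 = -24$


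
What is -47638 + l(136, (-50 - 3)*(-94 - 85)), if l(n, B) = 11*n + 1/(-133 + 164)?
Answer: -1430401/31 ≈ -46142.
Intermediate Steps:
l(n, B) = 1/31 + 11*n (l(n, B) = 11*n + 1/31 = 1/31 + 11*n)
-47638 + l(136, (-50 - 3)*(-94 - 85)) = -47638 + (1/31 + 11*136) = -47638 + (1/31 + 1496) = -47638 + 46377/31 = -1430401/31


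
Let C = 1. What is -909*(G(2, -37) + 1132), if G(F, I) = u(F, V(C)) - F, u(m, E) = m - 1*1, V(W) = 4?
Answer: -1028079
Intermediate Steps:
u(m, E) = -1 + m (u(m, E) = m - 1 = -1 + m)
G(F, I) = -1 (G(F, I) = (-1 + F) - F = -1)
-909*(G(2, -37) + 1132) = -909*(-1 + 1132) = -909*1131 = -1028079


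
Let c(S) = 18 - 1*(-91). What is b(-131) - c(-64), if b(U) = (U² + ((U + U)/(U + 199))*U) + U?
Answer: 592475/34 ≈ 17426.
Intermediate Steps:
b(U) = U + U² + 2*U²/(199 + U) (b(U) = (U² + ((2*U)/(199 + U))*U) + U = (U² + (2*U/(199 + U))*U) + U = (U² + 2*U²/(199 + U)) + U = U + U² + 2*U²/(199 + U))
c(S) = 109 (c(S) = 18 + 91 = 109)
b(-131) - c(-64) = -131*(199 + (-131)² + 202*(-131))/(199 - 131) - 1*109 = -131*(199 + 17161 - 26462)/68 - 109 = -131*1/68*(-9102) - 109 = 596181/34 - 109 = 592475/34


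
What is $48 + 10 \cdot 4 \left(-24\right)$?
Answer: $-912$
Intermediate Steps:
$48 + 10 \cdot 4 \left(-24\right) = 48 + 40 \left(-24\right) = 48 - 960 = -912$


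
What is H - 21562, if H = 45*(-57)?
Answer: -24127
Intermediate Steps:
H = -2565
H - 21562 = -2565 - 21562 = -24127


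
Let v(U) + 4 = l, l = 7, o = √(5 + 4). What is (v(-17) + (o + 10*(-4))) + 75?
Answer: 41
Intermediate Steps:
o = 3 (o = √9 = 3)
v(U) = 3 (v(U) = -4 + 7 = 3)
(v(-17) + (o + 10*(-4))) + 75 = (3 + (3 + 10*(-4))) + 75 = (3 + (3 - 40)) + 75 = (3 - 37) + 75 = -34 + 75 = 41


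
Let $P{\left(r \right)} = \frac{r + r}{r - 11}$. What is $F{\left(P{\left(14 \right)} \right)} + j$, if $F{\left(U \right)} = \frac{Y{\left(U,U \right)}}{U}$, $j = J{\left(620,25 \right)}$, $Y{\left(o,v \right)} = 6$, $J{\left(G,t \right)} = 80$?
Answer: $\frac{1129}{14} \approx 80.643$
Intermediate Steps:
$P{\left(r \right)} = \frac{2 r}{-11 + r}$
$j = 80$
$F{\left(U \right)} = \frac{6}{U}$
$F{\left(P{\left(14 \right)} \right)} + j = \frac{6}{2 \cdot 14 \frac{1}{-11 + 14}} + 80 = \frac{6}{2 \cdot 14 \cdot \frac{1}{3}} + 80 = \frac{6}{\frac{28}{3}} + 80 = 6 \cdot \frac{3}{28} + 80 = \frac{9}{14} + 80 = \frac{1129}{14}$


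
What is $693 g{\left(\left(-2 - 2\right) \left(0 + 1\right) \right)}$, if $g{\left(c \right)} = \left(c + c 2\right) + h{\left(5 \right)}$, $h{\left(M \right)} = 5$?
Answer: $-4851$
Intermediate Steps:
$g{\left(c \right)} = 5 + 3 c$ ($g{\left(c \right)} = \left(c + c 2\right) + 5 = \left(c + 2 c\right) + 5 = 3 c + 5 = 5 + 3 c$)
$693 g{\left(\left(-2 - 2\right) \left(0 + 1\right) \right)} = 693 \left(5 + 3 \left(-2 - 2\right) \left(0 + 1\right)\right) = 693 \left(5 + 3 \left(\left(-4\right) 1\right)\right) = 693 \left(5 + 3 \left(-4\right)\right) = 693 \left(5 - 12\right) = 693 \left(-7\right) = -4851$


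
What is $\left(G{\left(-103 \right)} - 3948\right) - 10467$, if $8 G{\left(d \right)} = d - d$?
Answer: $-14415$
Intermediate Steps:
$G{\left(d \right)} = 0$ ($G{\left(d \right)} = \frac{d - d}{8} = \frac{1}{8} \cdot 0 = 0$)
$\left(G{\left(-103 \right)} - 3948\right) - 10467 = \left(0 - 3948\right) - 10467 = -3948 - 10467 = -14415$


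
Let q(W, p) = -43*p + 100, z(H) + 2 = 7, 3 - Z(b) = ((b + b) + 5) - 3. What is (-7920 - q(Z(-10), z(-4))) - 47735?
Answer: -55540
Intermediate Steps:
Z(b) = 1 - 2*b (Z(b) = 3 - (((b + b) + 5) - 3) = 3 - ((2*b + 5) - 3) = 3 - ((5 + 2*b) - 3) = 3 - (2 + 2*b) = 3 + (-2 - 2*b) = 1 - 2*b)
z(H) = 5 (z(H) = -2 + 7 = 5)
q(W, p) = 100 - 43*p
(-7920 - q(Z(-10), z(-4))) - 47735 = (-7920 - (100 - 43*5)) - 47735 = (-7920 - (100 - 215)) - 47735 = (-7920 - 1*(-115)) - 47735 = (-7920 + 115) - 47735 = -7805 - 47735 = -55540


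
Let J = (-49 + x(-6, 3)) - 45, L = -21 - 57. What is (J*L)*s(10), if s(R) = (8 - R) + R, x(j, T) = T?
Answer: 56784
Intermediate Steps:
s(R) = 8
L = -78
J = -91 (J = (-49 + 3) - 45 = -46 - 45 = -91)
(J*L)*s(10) = -91*(-78)*8 = 7098*8 = 56784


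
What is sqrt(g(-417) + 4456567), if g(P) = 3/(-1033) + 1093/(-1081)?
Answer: sqrt(5557153233365308767)/1116673 ≈ 2111.1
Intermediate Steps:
g(P) = -1132312/1116673 (g(P) = 3*(-1/1033) + 1093*(-1/1081) = -3/1033 - 1093/1081 = -1132312/1116673)
sqrt(g(-417) + 4456567) = sqrt(-1132312/1116673 + 4456567) = sqrt(4976526909279/1116673) = sqrt(5557153233365308767)/1116673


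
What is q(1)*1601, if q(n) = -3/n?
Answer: -4803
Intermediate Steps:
q(1)*1601 = -3/1*1601 = -3*1*1601 = -3*1601 = -4803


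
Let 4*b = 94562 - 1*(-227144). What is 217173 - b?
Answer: 273493/2 ≈ 1.3675e+5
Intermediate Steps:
b = 160853/2 (b = (94562 - 1*(-227144))/4 = (94562 + 227144)/4 = (1/4)*321706 = 160853/2 ≈ 80427.)
217173 - b = 217173 - 1*160853/2 = 217173 - 160853/2 = 273493/2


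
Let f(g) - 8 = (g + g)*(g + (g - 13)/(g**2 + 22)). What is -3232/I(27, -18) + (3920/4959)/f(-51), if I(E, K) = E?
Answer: -1739152985384/14528833569 ≈ -119.70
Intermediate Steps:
f(g) = 8 + 2*g*(g + (-13 + g)/(22 + g**2)) (f(g) = 8 + (g + g)*(g + (g - 13)/(g**2 + 22)) = 8 + (2*g)*(g + (-13 + g)/(22 + g**2)) = 8 + 2*g*(g + (-13 + g)/(22 + g**2)))
-3232/I(27, -18) + (3920/4959)/f(-51) = -3232/27 + (3920/4959)/((2*(88 + (-51)**4 - 13*(-51) + 27*(-51)**2)/(22 + (-51)**2))) = -3232*1/27 + (3920*(1/4959))/((2*(88 + 6765201 + 663 + 27*2601)/(22 + 2601))) = -3232/27 + 3920/(4959*((2*(88 + 6765201 + 663 + 70227)/2623))) = -3232/27 + 3920/(4959*((2*(1/2623)*6836179))) = -3232/27 + 3920/(4959*(13672358/2623)) = -3232/27 + (3920/4959)*(2623/13672358) = -3232/27 + 734440/4842944523 = -1739152985384/14528833569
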